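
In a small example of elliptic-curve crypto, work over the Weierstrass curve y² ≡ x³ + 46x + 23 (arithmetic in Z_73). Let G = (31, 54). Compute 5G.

Double-and-add on 5 = (101)₂. Start with G = (31, 54) for the leading 1-bit.
double: tangent at (31, 54): λ = (3·31² + 46)/(2·54) ≡ 9/35. 35⁻¹ ≡ 48 (mod 73), so λ ≡ 9·48 ≡ 67.
  x = λ² - 31 - 31 = 4489 - 62 ≡ 47; y = λ·(31 - 47) - 54 ≡ 42. → (47, 42)
double: tangent at (47, 42): λ = (3·47² + 46)/(2·42) ≡ 30/11. 11⁻¹ ≡ 20 (mod 73), so λ ≡ 30·20 ≡ 16.
  x = λ² - 47 - 47 = 256 - 94 ≡ 16; y = λ·(47 - 16) - 42 ≡ 16. → (16, 16)
add G: (16, 16) + (31, 54). λ = (54 - 16)/(31 - 16) ≡ 38/15 mod 73. 15⁻¹ ≡ 39 (mod 73) since 15·39 = 585 ≡ 1, so λ ≡ 22.
  x = λ² - 16 - 31 = 484 - 47 ≡ 72; y = λ·(16 - 72) - 16 ≡ 66. → (72, 66)

(72, 66)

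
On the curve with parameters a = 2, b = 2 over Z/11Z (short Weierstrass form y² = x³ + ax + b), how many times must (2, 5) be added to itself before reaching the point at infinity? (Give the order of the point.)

9

2P: tangent at (2, 5): λ = (3·2² + 2)/(2·5) ≡ 3/10. 10⁻¹ ≡ 10 (mod 11) since 10·10 = 100 ≡ 1, so λ ≡ 3·10 ≡ 8.
  x = λ² - 2 - 2 = 64 - 4 ≡ 5; y = λ·(2 - 5) - 5 ≡ 4. → (5, 4)
3P: (5, 4) + (2, 5). λ = (5 - 4)/(2 - 5) ≡ 1/8 mod 11. 8⁻¹ ≡ 7 (mod 11), so λ ≡ 7.
  x = λ² - 5 - 2 = 49 - 7 ≡ 9; y = λ·(5 - 9) - 4 ≡ 1. → (9, 1)
4P: (9, 1) + (2, 5). λ = (5 - 1)/(2 - 9) ≡ 4/4 mod 11. 4⁻¹ ≡ 3 (mod 11) since 4·3 = 12 ≡ 1, so λ ≡ 1.
  x = λ² - 9 - 2 = 1 - 11 ≡ 1; y = λ·(9 - 1) - 1 ≡ 7. → (1, 7)
5P: (1, 7) + (2, 5). λ = (5 - 7)/(2 - 1) ≡ 9/1 mod 11. 1⁻¹ ≡ 1 (mod 11), so λ ≡ 9.
  x = λ² - 1 - 2 = 81 - 3 ≡ 1; y = λ·(1 - 1) - 7 ≡ 4. → (1, 4)
6P: (1, 4) + (2, 5). λ = (5 - 4)/(2 - 1) ≡ 1/1 mod 11. 1⁻¹ ≡ 1 (mod 11), so λ ≡ 1.
  x = λ² - 1 - 2 = 1 - 3 ≡ 9; y = λ·(1 - 9) - 4 ≡ 10. → (9, 10)
7P: (9, 10) + (2, 5). λ = (5 - 10)/(2 - 9) ≡ 6/4 mod 11. 4⁻¹ ≡ 3 (mod 11) since 4·3 = 12 ≡ 1, so λ ≡ 7.
  x = λ² - 9 - 2 = 49 - 11 ≡ 5; y = λ·(9 - 5) - 10 ≡ 7. → (5, 7)
8P: (5, 7) + (2, 5). λ = (5 - 7)/(2 - 5) ≡ 9/8 mod 11. 8⁻¹ ≡ 7 (mod 11), so λ ≡ 8.
  x = λ² - 5 - 2 = 64 - 7 ≡ 2; y = λ·(5 - 2) - 7 ≡ 6. → (2, 6)
9P: (2, 6) + (2, 5): same x and y₁ ≡ -y₂, so the sum is the point at infinity.
9P = the point at infinity, so the order is 9.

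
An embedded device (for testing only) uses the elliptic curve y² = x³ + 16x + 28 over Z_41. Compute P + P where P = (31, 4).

(12, 29)

tangent at (31, 4): λ = (3·31² + 16)/(2·4) ≡ 29/8. 8⁻¹ ≡ 36 (mod 41) since 8·36 = 288 ≡ 1, so λ ≡ 29·36 ≡ 19.
  x = λ² - 31 - 31 = 361 - 62 ≡ 12; y = λ·(31 - 12) - 4 ≡ 29. → (12, 29)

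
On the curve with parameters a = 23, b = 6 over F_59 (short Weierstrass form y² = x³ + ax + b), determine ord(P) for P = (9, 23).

4

2P: tangent at (9, 23): λ = (3·9² + 23)/(2·23) ≡ 30/46. 46⁻¹ ≡ 9 (mod 59), so λ ≡ 30·9 ≡ 34.
  x = λ² - 9 - 9 = 1156 - 18 ≡ 17; y = λ·(9 - 17) - 23 ≡ 0. → (17, 0)
3P: (17, 0) + (9, 23). λ = (23 - 0)/(9 - 17) ≡ 23/51 mod 59. 51⁻¹ ≡ 22 (mod 59) since 51·22 = 1122 ≡ 1, so λ ≡ 34.
  x = λ² - 17 - 9 = 1156 - 26 ≡ 9; y = λ·(17 - 9) - 0 ≡ 36. → (9, 36)
4P: (9, 36) + (9, 23): same x and y₁ ≡ -y₂, so the sum is the point at infinity.
4P = the point at infinity, so the order is 4.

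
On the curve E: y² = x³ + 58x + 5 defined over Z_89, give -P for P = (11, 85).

-(11, 85) = (11, -85 mod 89) = (11, 4).

(11, 4)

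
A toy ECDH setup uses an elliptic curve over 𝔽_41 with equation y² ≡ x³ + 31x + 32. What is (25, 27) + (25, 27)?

(30, 0)

tangent at (25, 27): λ = (3·25² + 31)/(2·27) ≡ 20/13. 13⁻¹ ≡ 19 (mod 41), so λ ≡ 20·19 ≡ 11.
  x = λ² - 25 - 25 = 121 - 50 ≡ 30; y = λ·(25 - 30) - 27 ≡ 0. → (30, 0)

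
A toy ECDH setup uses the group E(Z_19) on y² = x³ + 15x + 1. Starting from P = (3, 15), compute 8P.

Double-and-add on 8 = (1000)₂. Start with P = (3, 15) for the leading 1-bit.
double: tangent at (3, 15): λ = (3·3² + 15)/(2·15) ≡ 4/11. 11⁻¹ ≡ 7 (mod 19) since 11·7 = 77 ≡ 1, so λ ≡ 4·7 ≡ 9.
  x = λ² - 3 - 3 = 81 - 6 ≡ 18; y = λ·(3 - 18) - 15 ≡ 2. → (18, 2)
double: tangent at (18, 2): λ = (3·18² + 15)/(2·2) ≡ 18/4. 4⁻¹ ≡ 5 (mod 19) since 4·5 = 20 ≡ 1, so λ ≡ 18·5 ≡ 14.
  x = λ² - 18 - 18 = 196 - 36 ≡ 8; y = λ·(18 - 8) - 2 ≡ 5. → (8, 5)
double: tangent at (8, 5): λ = (3·8² + 15)/(2·5) ≡ 17/10. 10⁻¹ ≡ 2 (mod 19), so λ ≡ 17·2 ≡ 15.
  x = λ² - 8 - 8 = 225 - 16 ≡ 0; y = λ·(8 - 0) - 5 ≡ 1. → (0, 1)

(0, 1)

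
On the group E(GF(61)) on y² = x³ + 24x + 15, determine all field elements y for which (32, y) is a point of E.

1, 60

x³ + 24x + 15 = 33551 ≡ 1 (mod 61).
Square roots of 1 mod 61: 1 and 60 (since 1² = 1 ≡ 1).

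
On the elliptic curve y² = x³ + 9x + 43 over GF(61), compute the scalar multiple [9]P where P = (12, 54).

(35, 44)

Repeated addition: build up to 9P.
2P: tangent at (12, 54): λ = (3·12² + 9)/(2·54) ≡ 14/47. 47⁻¹ ≡ 13 (mod 61), so λ ≡ 14·13 ≡ 60.
  x = λ² - 12 - 12 = 3600 - 24 ≡ 38; y = λ·(12 - 38) - 54 ≡ 33. → (38, 33)
3P: (38, 33) + (12, 54). λ = (54 - 33)/(12 - 38) ≡ 21/35 mod 61. 35⁻¹ ≡ 7 (mod 61) since 35·7 = 245 ≡ 1, so λ ≡ 25.
  x = λ² - 38 - 12 = 625 - 50 ≡ 26; y = λ·(38 - 26) - 33 ≡ 23. → (26, 23)
4P: (26, 23) + (12, 54). λ = (54 - 23)/(12 - 26) ≡ 31/47 mod 61. 47⁻¹ ≡ 13 (mod 61) since 47·13 = 611 ≡ 1, so λ ≡ 37.
  x = λ² - 26 - 12 = 1369 - 38 ≡ 50; y = λ·(26 - 50) - 23 ≡ 4. → (50, 4)
5P: (50, 4) + (12, 54). λ = (54 - 4)/(12 - 50) ≡ 50/23 mod 61. 23⁻¹ ≡ 8 (mod 61), so λ ≡ 34.
  x = λ² - 50 - 12 = 1156 - 62 ≡ 57; y = λ·(50 - 57) - 4 ≡ 2. → (57, 2)
6P: (57, 2) + (12, 54). λ = (54 - 2)/(12 - 57) ≡ 52/16 mod 61. 16⁻¹ ≡ 42 (mod 61) since 16·42 = 672 ≡ 1, so λ ≡ 49.
  x = λ² - 57 - 12 = 2401 - 69 ≡ 14; y = λ·(57 - 14) - 2 ≡ 31. → (14, 31)
7P: (14, 31) + (12, 54). λ = (54 - 31)/(12 - 14) ≡ 23/59 mod 61. 59⁻¹ ≡ 30 (mod 61), so λ ≡ 19.
  x = λ² - 14 - 12 = 361 - 26 ≡ 30; y = λ·(14 - 30) - 31 ≡ 31. → (30, 31)
8P: (30, 31) + (12, 54). λ = (54 - 31)/(12 - 30) ≡ 23/43 mod 61. 43⁻¹ ≡ 44 (mod 61), so λ ≡ 36.
  x = λ² - 30 - 12 = 1296 - 42 ≡ 34; y = λ·(30 - 34) - 31 ≡ 8. → (34, 8)
9P: (34, 8) + (12, 54). λ = (54 - 8)/(12 - 34) ≡ 46/39 mod 61. 39⁻¹ ≡ 36 (mod 61) since 39·36 = 1404 ≡ 1, so λ ≡ 9.
  x = λ² - 34 - 12 = 81 - 46 ≡ 35; y = λ·(34 - 35) - 8 ≡ 44. → (35, 44)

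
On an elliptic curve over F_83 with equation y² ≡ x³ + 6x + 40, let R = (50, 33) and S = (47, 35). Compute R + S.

(50, 33) + (47, 35). λ = (35 - 33)/(47 - 50) ≡ 2/80 mod 83. 80⁻¹ ≡ 55 (mod 83) since 80·55 = 4400 ≡ 1, so λ ≡ 27.
  x = λ² - 50 - 47 = 729 - 97 ≡ 51; y = λ·(50 - 51) - 33 ≡ 23. → (51, 23)

(51, 23)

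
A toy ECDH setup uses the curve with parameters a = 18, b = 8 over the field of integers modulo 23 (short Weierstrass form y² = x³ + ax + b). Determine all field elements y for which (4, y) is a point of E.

11, 12

x³ + 18x + 8 = 144 ≡ 6 (mod 23).
Square roots of 6 mod 23: 11 and 12 (since 11² = 121 ≡ 6).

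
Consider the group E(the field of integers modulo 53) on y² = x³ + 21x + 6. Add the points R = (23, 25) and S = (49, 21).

(45, 11)

(23, 25) + (49, 21). λ = (21 - 25)/(49 - 23) ≡ 49/26 mod 53. 26⁻¹ ≡ 51 (mod 53), so λ ≡ 8.
  x = λ² - 23 - 49 = 64 - 72 ≡ 45; y = λ·(23 - 45) - 25 ≡ 11. → (45, 11)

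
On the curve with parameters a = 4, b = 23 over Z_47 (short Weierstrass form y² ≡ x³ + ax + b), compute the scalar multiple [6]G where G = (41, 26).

Double-and-add on 6 = (110)₂. Start with G = (41, 26) for the leading 1-bit.
double: tangent at (41, 26): λ = (3·41² + 4)/(2·26) ≡ 18/5. 5⁻¹ ≡ 19 (mod 47) since 5·19 = 95 ≡ 1, so λ ≡ 18·19 ≡ 13.
  x = λ² - 41 - 41 = 169 - 82 ≡ 40; y = λ·(41 - 40) - 26 ≡ 34. → (40, 34)
add G: (40, 34) + (41, 26). λ = (26 - 34)/(41 - 40) ≡ 39/1 mod 47. 1⁻¹ ≡ 1 (mod 47), so λ ≡ 39.
  x = λ² - 40 - 41 = 1521 - 81 ≡ 30; y = λ·(40 - 30) - 34 ≡ 27. → (30, 27)
double: tangent at (30, 27): λ = (3·30² + 4)/(2·27) ≡ 25/7. 7⁻¹ ≡ 27 (mod 47), so λ ≡ 25·27 ≡ 17.
  x = λ² - 30 - 30 = 289 - 60 ≡ 41; y = λ·(30 - 41) - 27 ≡ 21. → (41, 21)

(41, 21)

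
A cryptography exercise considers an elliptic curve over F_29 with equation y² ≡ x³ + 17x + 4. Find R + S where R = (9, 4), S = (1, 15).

(15, 26)

(9, 4) + (1, 15). λ = (15 - 4)/(1 - 9) ≡ 11/21 mod 29. 21⁻¹ ≡ 18 (mod 29) since 21·18 = 378 ≡ 1, so λ ≡ 24.
  x = λ² - 9 - 1 = 576 - 10 ≡ 15; y = λ·(9 - 15) - 4 ≡ 26. → (15, 26)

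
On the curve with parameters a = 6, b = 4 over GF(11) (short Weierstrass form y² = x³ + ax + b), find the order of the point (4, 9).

2P: tangent at (4, 9): λ = (3·4² + 6)/(2·9) ≡ 10/7. 7⁻¹ ≡ 8 (mod 11) since 7·8 = 56 ≡ 1, so λ ≡ 10·8 ≡ 3.
  x = λ² - 4 - 4 = 9 - 8 ≡ 1; y = λ·(4 - 1) - 9 ≡ 0. → (1, 0)
3P: (1, 0) + (4, 9). λ = (9 - 0)/(4 - 1) ≡ 9/3 mod 11. 3⁻¹ ≡ 4 (mod 11), so λ ≡ 3.
  x = λ² - 1 - 4 = 9 - 5 ≡ 4; y = λ·(1 - 4) - 0 ≡ 2. → (4, 2)
4P: (4, 2) + (4, 9): same x and y₁ ≡ -y₂, so the sum is ∞.
4P = ∞, so the order is 4.

4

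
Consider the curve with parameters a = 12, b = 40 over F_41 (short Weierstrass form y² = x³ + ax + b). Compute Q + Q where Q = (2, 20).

(39, 7)

tangent at (2, 20): λ = (3·2² + 12)/(2·20) ≡ 24/40. 40⁻¹ ≡ 40 (mod 41), so λ ≡ 24·40 ≡ 17.
  x = λ² - 2 - 2 = 289 - 4 ≡ 39; y = λ·(2 - 39) - 20 ≡ 7. → (39, 7)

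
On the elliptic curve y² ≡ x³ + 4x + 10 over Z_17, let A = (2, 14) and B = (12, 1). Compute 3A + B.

First 3A:
Repeated addition: build up to 3A.
2A: tangent at (2, 14): λ = (3·2² + 4)/(2·14) ≡ 16/11. 11⁻¹ ≡ 14 (mod 17), so λ ≡ 16·14 ≡ 3.
  x = λ² - 2 - 2 = 9 - 4 ≡ 5; y = λ·(2 - 5) - 14 ≡ 11. → (5, 11)
3A: (5, 11) + (2, 14). λ = (14 - 11)/(2 - 5) ≡ 3/14 mod 17. 14⁻¹ ≡ 11 (mod 17), so λ ≡ 16.
  x = λ² - 5 - 2 = 256 - 7 ≡ 11; y = λ·(5 - 11) - 11 ≡ 12. → (11, 12)
3A = (11, 12).
Finally 3A + B:
(11, 12) + (12, 1). λ = (1 - 12)/(12 - 11) ≡ 6/1 mod 17. 1⁻¹ ≡ 1 (mod 17) since 1·1 = 1 ≡ 1, so λ ≡ 6.
  x = λ² - 11 - 12 = 36 - 23 ≡ 13; y = λ·(11 - 13) - 12 ≡ 10. → (13, 10)

(13, 10)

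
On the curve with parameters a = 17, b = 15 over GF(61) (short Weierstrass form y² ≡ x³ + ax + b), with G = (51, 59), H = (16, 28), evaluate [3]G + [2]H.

(27, 37)

First 3G:
Repeated addition: build up to 3G.
2G: tangent at (51, 59): λ = (3·51² + 17)/(2·59) ≡ 12/57. 57⁻¹ ≡ 15 (mod 61), so λ ≡ 12·15 ≡ 58.
  x = λ² - 51 - 51 = 3364 - 102 ≡ 29; y = λ·(51 - 29) - 59 ≡ 58. → (29, 58)
3G: (29, 58) + (51, 59). λ = (59 - 58)/(51 - 29) ≡ 1/22 mod 61. 22⁻¹ ≡ 25 (mod 61), so λ ≡ 25.
  x = λ² - 29 - 51 = 625 - 80 ≡ 57; y = λ·(29 - 57) - 58 ≡ 35. → (57, 35)
3G = (57, 35).
Next 2H:
Repeated addition: build up to 2H.
2H: tangent at (16, 28): λ = (3·16² + 17)/(2·28) ≡ 53/56. 56⁻¹ ≡ 12 (mod 61) since 56·12 = 672 ≡ 1, so λ ≡ 53·12 ≡ 26.
  x = λ² - 16 - 16 = 676 - 32 ≡ 34; y = λ·(16 - 34) - 28 ≡ 53. → (34, 53)
2H = (34, 53).
Finally 3G + 2H:
(57, 35) + (34, 53). λ = (53 - 35)/(34 - 57) ≡ 18/38 mod 61. 38⁻¹ ≡ 53 (mod 61), so λ ≡ 39.
  x = λ² - 57 - 34 = 1521 - 91 ≡ 27; y = λ·(57 - 27) - 35 ≡ 37. → (27, 37)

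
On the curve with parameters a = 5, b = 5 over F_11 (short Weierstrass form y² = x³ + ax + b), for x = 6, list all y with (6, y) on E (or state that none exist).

x³ + 5x + 5 = 251 ≡ 9 (mod 11).
Square roots of 9 mod 11: 3 and 8 (since 3² = 9 ≡ 9).

3, 8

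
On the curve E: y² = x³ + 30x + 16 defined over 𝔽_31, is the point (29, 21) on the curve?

y² = 21² ≡ 7; x³ + 30x + 16 = 25275 ≡ 10 (mod 31). 7 ≠ 10.

no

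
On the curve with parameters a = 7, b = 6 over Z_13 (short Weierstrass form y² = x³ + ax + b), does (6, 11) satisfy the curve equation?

yes

y² = 11² ≡ 4; x³ + 7x + 6 = 264 ≡ 4 (mod 13). 4 = 4.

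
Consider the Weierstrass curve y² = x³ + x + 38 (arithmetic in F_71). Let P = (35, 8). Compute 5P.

Double-and-add on 5 = (101)₂. Start with P = (35, 8) for the leading 1-bit.
double: tangent at (35, 8): λ = (3·35² + 1)/(2·8) ≡ 55/16. 16⁻¹ ≡ 40 (mod 71), so λ ≡ 55·40 ≡ 70.
  x = λ² - 35 - 35 = 4900 - 70 ≡ 2; y = λ·(35 - 2) - 8 ≡ 30. → (2, 30)
double: tangent at (2, 30): λ = (3·2² + 1)/(2·30) ≡ 13/60. 60⁻¹ ≡ 58 (mod 71), so λ ≡ 13·58 ≡ 44.
  x = λ² - 2 - 2 = 1936 - 4 ≡ 15; y = λ·(2 - 15) - 30 ≡ 37. → (15, 37)
add P: (15, 37) + (35, 8). λ = (8 - 37)/(35 - 15) ≡ 42/20 mod 71. 20⁻¹ ≡ 32 (mod 71), so λ ≡ 66.
  x = λ² - 15 - 35 = 4356 - 50 ≡ 46; y = λ·(15 - 46) - 37 ≡ 47. → (46, 47)

(46, 47)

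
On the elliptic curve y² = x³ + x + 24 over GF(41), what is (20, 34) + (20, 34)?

(26, 18)

tangent at (20, 34): λ = (3·20² + 1)/(2·34) ≡ 12/27. 27⁻¹ ≡ 38 (mod 41) since 27·38 = 1026 ≡ 1, so λ ≡ 12·38 ≡ 5.
  x = λ² - 20 - 20 = 25 - 40 ≡ 26; y = λ·(20 - 26) - 34 ≡ 18. → (26, 18)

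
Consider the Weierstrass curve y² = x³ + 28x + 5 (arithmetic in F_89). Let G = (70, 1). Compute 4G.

Double-and-add on 4 = (100)₂. Start with G = (70, 1) for the leading 1-bit.
double: tangent at (70, 1): λ = (3·70² + 28)/(2·1) ≡ 43/2. 2⁻¹ ≡ 45 (mod 89), so λ ≡ 43·45 ≡ 66.
  x = λ² - 70 - 70 = 4356 - 140 ≡ 33; y = λ·(70 - 33) - 1 ≡ 38. → (33, 38)
double: tangent at (33, 38): λ = (3·33² + 28)/(2·38) ≡ 2/76. 76⁻¹ ≡ 41 (mod 89), so λ ≡ 2·41 ≡ 82.
  x = λ² - 33 - 33 = 6724 - 66 ≡ 72; y = λ·(33 - 72) - 38 ≡ 57. → (72, 57)

(72, 57)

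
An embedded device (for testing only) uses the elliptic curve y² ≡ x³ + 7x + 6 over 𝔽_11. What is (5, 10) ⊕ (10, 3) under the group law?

(5, 10) + (10, 3). λ = (3 - 10)/(10 - 5) ≡ 4/5 mod 11. 5⁻¹ ≡ 9 (mod 11), so λ ≡ 3.
  x = λ² - 5 - 10 = 9 - 15 ≡ 5; y = λ·(5 - 5) - 10 ≡ 1. → (5, 1)

(5, 1)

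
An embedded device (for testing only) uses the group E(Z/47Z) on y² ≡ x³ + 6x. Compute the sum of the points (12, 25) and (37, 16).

(34, 13)

(12, 25) + (37, 16). λ = (16 - 25)/(37 - 12) ≡ 38/25 mod 47. 25⁻¹ ≡ 32 (mod 47), so λ ≡ 41.
  x = λ² - 12 - 37 = 1681 - 49 ≡ 34; y = λ·(12 - 34) - 25 ≡ 13. → (34, 13)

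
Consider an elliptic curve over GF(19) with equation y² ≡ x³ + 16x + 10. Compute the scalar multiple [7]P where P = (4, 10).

O

Double-and-add on 7 = (111)₂. Start with P = (4, 10) for the leading 1-bit.
double: tangent at (4, 10): λ = (3·4² + 16)/(2·10) ≡ 7/1. 1⁻¹ ≡ 1 (mod 19) since 1·1 = 1 ≡ 1, so λ ≡ 7·1 ≡ 7.
  x = λ² - 4 - 4 = 49 - 8 ≡ 3; y = λ·(4 - 3) - 10 ≡ 16. → (3, 16)
add P: (3, 16) + (4, 10). λ = (10 - 16)/(4 - 3) ≡ 13/1 mod 19. 1⁻¹ ≡ 1 (mod 19), so λ ≡ 13.
  x = λ² - 3 - 4 = 169 - 7 ≡ 10; y = λ·(3 - 10) - 16 ≡ 7. → (10, 7)
double: tangent at (10, 7): λ = (3·10² + 16)/(2·7) ≡ 12/14. 14⁻¹ ≡ 15 (mod 19), so λ ≡ 12·15 ≡ 9.
  x = λ² - 10 - 10 = 81 - 20 ≡ 4; y = λ·(10 - 4) - 7 ≡ 9. → (4, 9)
add P: (4, 9) + (4, 10): same x and y₁ ≡ -y₂, so the sum is O.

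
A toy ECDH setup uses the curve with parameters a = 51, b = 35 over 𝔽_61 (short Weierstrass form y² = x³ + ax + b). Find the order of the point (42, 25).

5

2P: tangent at (42, 25): λ = (3·42² + 51)/(2·25) ≡ 36/50. 50⁻¹ ≡ 11 (mod 61) since 50·11 = 550 ≡ 1, so λ ≡ 36·11 ≡ 30.
  x = λ² - 42 - 42 = 900 - 84 ≡ 23; y = λ·(42 - 23) - 25 ≡ 57. → (23, 57)
3P: (23, 57) + (42, 25). λ = (25 - 57)/(42 - 23) ≡ 29/19 mod 61. 19⁻¹ ≡ 45 (mod 61) since 19·45 = 855 ≡ 1, so λ ≡ 24.
  x = λ² - 23 - 42 = 576 - 65 ≡ 23; y = λ·(23 - 23) - 57 ≡ 4. → (23, 4)
4P: (23, 4) + (42, 25). λ = (25 - 4)/(42 - 23) ≡ 21/19 mod 61. 19⁻¹ ≡ 45 (mod 61) since 19·45 = 855 ≡ 1, so λ ≡ 30.
  x = λ² - 23 - 42 = 900 - 65 ≡ 42; y = λ·(23 - 42) - 4 ≡ 36. → (42, 36)
5P: (42, 36) + (42, 25): same x and y₁ ≡ -y₂, so the sum is 𝒪.
5P = 𝒪, so the order is 5.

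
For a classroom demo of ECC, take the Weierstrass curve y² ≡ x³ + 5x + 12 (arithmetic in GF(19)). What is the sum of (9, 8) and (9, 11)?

O

The two points share x = 9 and their y-coordinates satisfy 8 + 11 ≡ 0 (mod 19), so they are inverses. Their sum is O.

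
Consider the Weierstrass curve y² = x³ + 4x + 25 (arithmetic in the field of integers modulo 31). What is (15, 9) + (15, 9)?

tangent at (15, 9): λ = (3·15² + 4)/(2·9) ≡ 28/18. 18⁻¹ ≡ 19 (mod 31), so λ ≡ 28·19 ≡ 5.
  x = λ² - 15 - 15 = 25 - 30 ≡ 26; y = λ·(15 - 26) - 9 ≡ 29. → (26, 29)

(26, 29)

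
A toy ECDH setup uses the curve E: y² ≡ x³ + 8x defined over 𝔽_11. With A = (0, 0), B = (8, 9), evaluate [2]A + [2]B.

(9, 8)

First 2A:
Repeated addition: build up to 2A.
2A: (0, 0) + (0, 0): same x and y₁ ≡ -y₂, so the sum is O.
2A = O.
Next 2B:
Repeated addition: build up to 2B.
2B: tangent at (8, 9): λ = (3·8² + 8)/(2·9) ≡ 2/7. 7⁻¹ ≡ 8 (mod 11), so λ ≡ 2·8 ≡ 5.
  x = λ² - 8 - 8 = 25 - 16 ≡ 9; y = λ·(8 - 9) - 9 ≡ 8. → (9, 8)
2B = (9, 8).
Finally 2A + 2B:
O + (9, 8) = (9, 8) (identity).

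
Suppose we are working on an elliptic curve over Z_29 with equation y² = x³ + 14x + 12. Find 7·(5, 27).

Write G = (5, 27).
Repeated addition: build up to 7G.
2G: tangent at (5, 27): λ = (3·5² + 14)/(2·27) ≡ 2/25. 25⁻¹ ≡ 7 (mod 29), so λ ≡ 2·7 ≡ 14.
  x = λ² - 5 - 5 = 196 - 10 ≡ 12; y = λ·(5 - 12) - 27 ≡ 20. → (12, 20)
3G: (12, 20) + (5, 27). λ = (27 - 20)/(5 - 12) ≡ 7/22 mod 29. 22⁻¹ ≡ 4 (mod 29), so λ ≡ 28.
  x = λ² - 12 - 5 = 784 - 17 ≡ 13; y = λ·(12 - 13) - 20 ≡ 10. → (13, 10)
4G: (13, 10) + (5, 27). λ = (27 - 10)/(5 - 13) ≡ 17/21 mod 29. 21⁻¹ ≡ 18 (mod 29) since 21·18 = 378 ≡ 1, so λ ≡ 16.
  x = λ² - 13 - 5 = 256 - 18 ≡ 6; y = λ·(13 - 6) - 10 ≡ 15. → (6, 15)
5G: (6, 15) + (5, 27). λ = (27 - 15)/(5 - 6) ≡ 12/28 mod 29. 28⁻¹ ≡ 28 (mod 29), so λ ≡ 17.
  x = λ² - 6 - 5 = 289 - 11 ≡ 17; y = λ·(6 - 17) - 15 ≡ 1. → (17, 1)
6G: (17, 1) + (5, 27). λ = (27 - 1)/(5 - 17) ≡ 26/17 mod 29. 17⁻¹ ≡ 12 (mod 29), so λ ≡ 22.
  x = λ² - 17 - 5 = 484 - 22 ≡ 27; y = λ·(17 - 27) - 1 ≡ 11. → (27, 11)
7G: (27, 11) + (5, 27). λ = (27 - 11)/(5 - 27) ≡ 16/7 mod 29. 7⁻¹ ≡ 25 (mod 29), so λ ≡ 23.
  x = λ² - 27 - 5 = 529 - 32 ≡ 4; y = λ·(27 - 4) - 11 ≡ 25. → (4, 25)

(4, 25)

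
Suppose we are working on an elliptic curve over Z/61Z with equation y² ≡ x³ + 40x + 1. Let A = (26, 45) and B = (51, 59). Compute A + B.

(26, 45) + (51, 59). λ = (59 - 45)/(51 - 26) ≡ 14/25 mod 61. 25⁻¹ ≡ 22 (mod 61), so λ ≡ 3.
  x = λ² - 26 - 51 = 9 - 77 ≡ 54; y = λ·(26 - 54) - 45 ≡ 54. → (54, 54)

(54, 54)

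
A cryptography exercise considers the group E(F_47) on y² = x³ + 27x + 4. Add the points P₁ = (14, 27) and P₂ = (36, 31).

(25, 18)

(14, 27) + (36, 31). λ = (31 - 27)/(36 - 14) ≡ 4/22 mod 47. 22⁻¹ ≡ 15 (mod 47), so λ ≡ 13.
  x = λ² - 14 - 36 = 169 - 50 ≡ 25; y = λ·(14 - 25) - 27 ≡ 18. → (25, 18)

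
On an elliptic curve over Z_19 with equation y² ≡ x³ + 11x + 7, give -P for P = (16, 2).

(16, 17)

-(16, 2) = (16, -2 mod 19) = (16, 17).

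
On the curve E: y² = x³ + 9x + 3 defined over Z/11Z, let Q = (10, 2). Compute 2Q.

tangent at (10, 2): λ = (3·10² + 9)/(2·2) ≡ 1/4. 4⁻¹ ≡ 3 (mod 11), so λ ≡ 1·3 ≡ 3.
  x = λ² - 10 - 10 = 9 - 20 ≡ 0; y = λ·(10 - 0) - 2 ≡ 6. → (0, 6)

(0, 6)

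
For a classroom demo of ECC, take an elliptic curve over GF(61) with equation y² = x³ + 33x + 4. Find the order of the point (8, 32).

2P: tangent at (8, 32): λ = (3·8² + 33)/(2·32) ≡ 42/3. 3⁻¹ ≡ 41 (mod 61), so λ ≡ 42·41 ≡ 14.
  x = λ² - 8 - 8 = 196 - 16 ≡ 58; y = λ·(8 - 58) - 32 ≡ 0. → (58, 0)
3P: (58, 0) + (8, 32). λ = (32 - 0)/(8 - 58) ≡ 32/11 mod 61. 11⁻¹ ≡ 50 (mod 61), so λ ≡ 14.
  x = λ² - 58 - 8 = 196 - 66 ≡ 8; y = λ·(58 - 8) - 0 ≡ 29. → (8, 29)
4P: (8, 29) + (8, 32): same x and y₁ ≡ -y₂, so the sum is 𝒪.
4P = 𝒪, so the order is 4.

4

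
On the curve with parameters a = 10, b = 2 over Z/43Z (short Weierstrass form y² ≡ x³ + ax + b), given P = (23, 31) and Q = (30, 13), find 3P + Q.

First 3P:
Repeated addition: build up to 3P.
2P: tangent at (23, 31): λ = (3·23² + 10)/(2·31) ≡ 6/19. 19⁻¹ ≡ 34 (mod 43), so λ ≡ 6·34 ≡ 32.
  x = λ² - 23 - 23 = 1024 - 46 ≡ 32; y = λ·(23 - 32) - 31 ≡ 25. → (32, 25)
3P: (32, 25) + (23, 31). λ = (31 - 25)/(23 - 32) ≡ 6/34 mod 43. 34⁻¹ ≡ 19 (mod 43) since 34·19 = 646 ≡ 1, so λ ≡ 28.
  x = λ² - 32 - 23 = 784 - 55 ≡ 41; y = λ·(32 - 41) - 25 ≡ 24. → (41, 24)
3P = (41, 24).
Finally 3P + Q:
(41, 24) + (30, 13). λ = (13 - 24)/(30 - 41) ≡ 32/32 mod 43. 32⁻¹ ≡ 39 (mod 43), so λ ≡ 1.
  x = λ² - 41 - 30 = 1 - 71 ≡ 16; y = λ·(41 - 16) - 24 ≡ 1. → (16, 1)

(16, 1)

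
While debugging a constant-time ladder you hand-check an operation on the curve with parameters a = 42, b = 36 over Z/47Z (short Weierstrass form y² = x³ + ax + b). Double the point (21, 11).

(12, 24)

tangent at (21, 11): λ = (3·21² + 42)/(2·11) ≡ 2/22. 22⁻¹ ≡ 15 (mod 47), so λ ≡ 2·15 ≡ 30.
  x = λ² - 21 - 21 = 900 - 42 ≡ 12; y = λ·(21 - 12) - 11 ≡ 24. → (12, 24)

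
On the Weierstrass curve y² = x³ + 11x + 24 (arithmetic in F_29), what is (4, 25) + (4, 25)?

tangent at (4, 25): λ = (3·4² + 11)/(2·25) ≡ 1/21. 21⁻¹ ≡ 18 (mod 29), so λ ≡ 1·18 ≡ 18.
  x = λ² - 4 - 4 = 324 - 8 ≡ 26; y = λ·(4 - 26) - 25 ≡ 14. → (26, 14)

(26, 14)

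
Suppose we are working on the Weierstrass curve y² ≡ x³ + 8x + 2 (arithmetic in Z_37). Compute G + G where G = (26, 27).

tangent at (26, 27): λ = (3·26² + 8)/(2·27) ≡ 1/17. 17⁻¹ ≡ 24 (mod 37), so λ ≡ 1·24 ≡ 24.
  x = λ² - 26 - 26 = 576 - 52 ≡ 6; y = λ·(26 - 6) - 27 ≡ 9. → (6, 9)

(6, 9)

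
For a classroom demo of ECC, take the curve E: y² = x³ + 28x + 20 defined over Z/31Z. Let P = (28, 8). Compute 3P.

(12, 10)

Repeated addition: build up to 3P.
2P: tangent at (28, 8): λ = (3·28² + 28)/(2·8) ≡ 24/16. 16⁻¹ ≡ 2 (mod 31), so λ ≡ 24·2 ≡ 17.
  x = λ² - 28 - 28 = 289 - 56 ≡ 16; y = λ·(28 - 16) - 8 ≡ 10. → (16, 10)
3P: (16, 10) + (28, 8). λ = (8 - 10)/(28 - 16) ≡ 29/12 mod 31. 12⁻¹ ≡ 13 (mod 31), so λ ≡ 5.
  x = λ² - 16 - 28 = 25 - 44 ≡ 12; y = λ·(16 - 12) - 10 ≡ 10. → (12, 10)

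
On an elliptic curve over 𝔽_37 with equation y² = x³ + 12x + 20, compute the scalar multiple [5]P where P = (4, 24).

Repeated addition: build up to 5P.
2P: tangent at (4, 24): λ = (3·4² + 12)/(2·24) ≡ 23/11. 11⁻¹ ≡ 27 (mod 37), so λ ≡ 23·27 ≡ 29.
  x = λ² - 4 - 4 = 841 - 8 ≡ 19; y = λ·(4 - 19) - 24 ≡ 22. → (19, 22)
3P: (19, 22) + (4, 24). λ = (24 - 22)/(4 - 19) ≡ 2/22 mod 37. 22⁻¹ ≡ 32 (mod 37), so λ ≡ 27.
  x = λ² - 19 - 4 = 729 - 23 ≡ 3; y = λ·(19 - 3) - 22 ≡ 3. → (3, 3)
4P: (3, 3) + (4, 24). λ = (24 - 3)/(4 - 3) ≡ 21/1 mod 37. 1⁻¹ ≡ 1 (mod 37), so λ ≡ 21.
  x = λ² - 3 - 4 = 441 - 7 ≡ 27; y = λ·(3 - 27) - 3 ≡ 11. → (27, 11)
5P: (27, 11) + (4, 24). λ = (24 - 11)/(4 - 27) ≡ 13/14 mod 37. 14⁻¹ ≡ 8 (mod 37) since 14·8 = 112 ≡ 1, so λ ≡ 30.
  x = λ² - 27 - 4 = 900 - 31 ≡ 18; y = λ·(27 - 18) - 11 ≡ 0. → (18, 0)

(18, 0)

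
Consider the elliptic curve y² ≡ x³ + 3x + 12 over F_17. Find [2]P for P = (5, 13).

(16, 5)

tangent at (5, 13): λ = (3·5² + 3)/(2·13) ≡ 10/9. 9⁻¹ ≡ 2 (mod 17), so λ ≡ 10·2 ≡ 3.
  x = λ² - 5 - 5 = 9 - 10 ≡ 16; y = λ·(5 - 16) - 13 ≡ 5. → (16, 5)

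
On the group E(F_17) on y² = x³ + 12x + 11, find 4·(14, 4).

(13, 1)

Write G = (14, 4).
Repeated addition: build up to 4G.
2G: tangent at (14, 4): λ = (3·14² + 12)/(2·4) ≡ 5/8. 8⁻¹ ≡ 15 (mod 17), so λ ≡ 5·15 ≡ 7.
  x = λ² - 14 - 14 = 49 - 28 ≡ 4; y = λ·(14 - 4) - 4 ≡ 15. → (4, 15)
3G: (4, 15) + (14, 4). λ = (4 - 15)/(14 - 4) ≡ 6/10 mod 17. 10⁻¹ ≡ 12 (mod 17) since 10·12 = 120 ≡ 1, so λ ≡ 4.
  x = λ² - 4 - 14 = 16 - 18 ≡ 15; y = λ·(4 - 15) - 15 ≡ 9. → (15, 9)
4G: (15, 9) + (14, 4). λ = (4 - 9)/(14 - 15) ≡ 12/16 mod 17. 16⁻¹ ≡ 16 (mod 17), so λ ≡ 5.
  x = λ² - 15 - 14 = 25 - 29 ≡ 13; y = λ·(15 - 13) - 9 ≡ 1. → (13, 1)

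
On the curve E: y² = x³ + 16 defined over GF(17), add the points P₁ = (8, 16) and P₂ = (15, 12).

(8, 16) + (15, 12). λ = (12 - 16)/(15 - 8) ≡ 13/7 mod 17. 7⁻¹ ≡ 5 (mod 17) since 7·5 = 35 ≡ 1, so λ ≡ 14.
  x = λ² - 8 - 15 = 196 - 23 ≡ 3; y = λ·(8 - 3) - 16 ≡ 3. → (3, 3)

(3, 3)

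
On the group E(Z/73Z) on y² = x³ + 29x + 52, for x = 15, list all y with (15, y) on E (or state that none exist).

x³ + 29x + 52 = 3862 ≡ 66 (mod 73).
66 is a non-residue mod 73; no y exists.

none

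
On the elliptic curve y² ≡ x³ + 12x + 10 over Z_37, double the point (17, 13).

(0, 11)

tangent at (17, 13): λ = (3·17² + 12)/(2·13) ≡ 28/26. 26⁻¹ ≡ 10 (mod 37), so λ ≡ 28·10 ≡ 21.
  x = λ² - 17 - 17 = 441 - 34 ≡ 0; y = λ·(17 - 0) - 13 ≡ 11. → (0, 11)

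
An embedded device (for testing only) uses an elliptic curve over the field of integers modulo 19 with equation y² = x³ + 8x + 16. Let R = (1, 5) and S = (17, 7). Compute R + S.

(1, 5) + (17, 7). λ = (7 - 5)/(17 - 1) ≡ 2/16 mod 19. 16⁻¹ ≡ 6 (mod 19), so λ ≡ 12.
  x = λ² - 1 - 17 = 144 - 18 ≡ 12; y = λ·(1 - 12) - 5 ≡ 15. → (12, 15)

(12, 15)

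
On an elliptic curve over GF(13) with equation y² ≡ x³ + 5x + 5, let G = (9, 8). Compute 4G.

O

Double-and-add on 4 = (100)₂. Start with G = (9, 8) for the leading 1-bit.
double: tangent at (9, 8): λ = (3·9² + 5)/(2·8) ≡ 1/3. 3⁻¹ ≡ 9 (mod 13), so λ ≡ 1·9 ≡ 9.
  x = λ² - 9 - 9 = 81 - 18 ≡ 11; y = λ·(9 - 11) - 8 ≡ 0. → (11, 0)
double: (11, 0) + (11, 0): same x and y₁ ≡ -y₂, so the sum is the point at infinity.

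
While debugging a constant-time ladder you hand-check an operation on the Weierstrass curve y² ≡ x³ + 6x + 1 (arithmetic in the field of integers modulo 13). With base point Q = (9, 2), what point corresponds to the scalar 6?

(5, 0)

Repeated addition: build up to 6Q.
2Q: tangent at (9, 2): λ = (3·9² + 6)/(2·2) ≡ 2/4. 4⁻¹ ≡ 10 (mod 13), so λ ≡ 2·10 ≡ 7.
  x = λ² - 9 - 9 = 49 - 18 ≡ 5; y = λ·(9 - 5) - 2 ≡ 0. → (5, 0)
3Q: (5, 0) + (9, 2). λ = (2 - 0)/(9 - 5) ≡ 2/4 mod 13. 4⁻¹ ≡ 10 (mod 13), so λ ≡ 7.
  x = λ² - 5 - 9 = 49 - 14 ≡ 9; y = λ·(5 - 9) - 0 ≡ 11. → (9, 11)
4Q: (9, 11) + (9, 2): same x and y₁ ≡ -y₂, so the sum is ∞.
5Q: ∞ + (9, 2) = (9, 2) (identity).
6Q: tangent at (9, 2): λ = (3·9² + 6)/(2·2) ≡ 2/4. 4⁻¹ ≡ 10 (mod 13) since 4·10 = 40 ≡ 1, so λ ≡ 2·10 ≡ 7.
  x = λ² - 9 - 9 = 49 - 18 ≡ 5; y = λ·(9 - 5) - 2 ≡ 0. → (5, 0)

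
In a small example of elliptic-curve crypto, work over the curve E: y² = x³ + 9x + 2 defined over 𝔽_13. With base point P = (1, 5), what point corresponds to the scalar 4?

Repeated addition: build up to 4P.
2P: tangent at (1, 5): λ = (3·1² + 9)/(2·5) ≡ 12/10. 10⁻¹ ≡ 4 (mod 13), so λ ≡ 12·4 ≡ 9.
  x = λ² - 1 - 1 = 81 - 2 ≡ 1; y = λ·(1 - 1) - 5 ≡ 8. → (1, 8)
3P: (1, 8) + (1, 5): same x and y₁ ≡ -y₂, so the sum is O.
4P: O + (1, 5) = (1, 5) (identity).

(1, 5)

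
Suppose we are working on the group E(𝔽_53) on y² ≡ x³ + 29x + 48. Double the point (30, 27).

tangent at (30, 27): λ = (3·30² + 29)/(2·27) ≡ 26/1. 1⁻¹ ≡ 1 (mod 53), so λ ≡ 26·1 ≡ 26.
  x = λ² - 30 - 30 = 676 - 60 ≡ 33; y = λ·(30 - 33) - 27 ≡ 1. → (33, 1)

(33, 1)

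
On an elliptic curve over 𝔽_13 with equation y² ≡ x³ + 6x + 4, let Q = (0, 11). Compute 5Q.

(11, 7)

Double-and-add on 5 = (101)₂. Start with Q = (0, 11) for the leading 1-bit.
double: tangent at (0, 11): λ = (3·0² + 6)/(2·11) ≡ 6/9. 9⁻¹ ≡ 3 (mod 13) since 9·3 = 27 ≡ 1, so λ ≡ 6·3 ≡ 5.
  x = λ² - 0 - 0 = 25 - 0 ≡ 12; y = λ·(0 - 12) - 11 ≡ 7. → (12, 7)
double: tangent at (12, 7): λ = (3·12² + 6)/(2·7) ≡ 9/1. 1⁻¹ ≡ 1 (mod 13) since 1·1 = 1 ≡ 1, so λ ≡ 9·1 ≡ 9.
  x = λ² - 12 - 12 = 81 - 24 ≡ 5; y = λ·(12 - 5) - 7 ≡ 4. → (5, 4)
add Q: (5, 4) + (0, 11). λ = (11 - 4)/(0 - 5) ≡ 7/8 mod 13. 8⁻¹ ≡ 5 (mod 13), so λ ≡ 9.
  x = λ² - 5 - 0 = 81 - 5 ≡ 11; y = λ·(5 - 11) - 4 ≡ 7. → (11, 7)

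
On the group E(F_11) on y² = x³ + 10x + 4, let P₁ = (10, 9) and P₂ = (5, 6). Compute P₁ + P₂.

(10, 2)

(10, 9) + (5, 6). λ = (6 - 9)/(5 - 10) ≡ 8/6 mod 11. 6⁻¹ ≡ 2 (mod 11) since 6·2 = 12 ≡ 1, so λ ≡ 5.
  x = λ² - 10 - 5 = 25 - 15 ≡ 10; y = λ·(10 - 10) - 9 ≡ 2. → (10, 2)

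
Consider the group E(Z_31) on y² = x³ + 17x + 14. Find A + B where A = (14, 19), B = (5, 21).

(22, 0)

(14, 19) + (5, 21). λ = (21 - 19)/(5 - 14) ≡ 2/22 mod 31. 22⁻¹ ≡ 24 (mod 31), so λ ≡ 17.
  x = λ² - 14 - 5 = 289 - 19 ≡ 22; y = λ·(14 - 22) - 19 ≡ 0. → (22, 0)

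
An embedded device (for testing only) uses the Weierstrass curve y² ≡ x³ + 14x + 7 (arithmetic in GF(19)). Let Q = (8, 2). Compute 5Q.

Repeated addition: build up to 5Q.
2Q: tangent at (8, 2): λ = (3·8² + 14)/(2·2) ≡ 16/4. 4⁻¹ ≡ 5 (mod 19) since 4·5 = 20 ≡ 1, so λ ≡ 16·5 ≡ 4.
  x = λ² - 8 - 8 = 16 - 16 ≡ 0; y = λ·(8 - 0) - 2 ≡ 11. → (0, 11)
3Q: (0, 11) + (8, 2). λ = (2 - 11)/(8 - 0) ≡ 10/8 mod 19. 8⁻¹ ≡ 12 (mod 19), so λ ≡ 6.
  x = λ² - 0 - 8 = 36 - 8 ≡ 9; y = λ·(0 - 9) - 11 ≡ 11. → (9, 11)
4Q: (9, 11) + (8, 2). λ = (2 - 11)/(8 - 9) ≡ 10/18 mod 19. 18⁻¹ ≡ 18 (mod 19) since 18·18 = 324 ≡ 1, so λ ≡ 9.
  x = λ² - 9 - 8 = 81 - 17 ≡ 7; y = λ·(9 - 7) - 11 ≡ 7. → (7, 7)
5Q: (7, 7) + (8, 2). λ = (2 - 7)/(8 - 7) ≡ 14/1 mod 19. 1⁻¹ ≡ 1 (mod 19), so λ ≡ 14.
  x = λ² - 7 - 8 = 196 - 15 ≡ 10; y = λ·(7 - 10) - 7 ≡ 8. → (10, 8)

(10, 8)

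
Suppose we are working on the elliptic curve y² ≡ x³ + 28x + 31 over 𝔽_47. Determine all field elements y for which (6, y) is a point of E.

none

x³ + 28x + 31 = 415 ≡ 39 (mod 47).
39 is a non-residue mod 47; no y exists.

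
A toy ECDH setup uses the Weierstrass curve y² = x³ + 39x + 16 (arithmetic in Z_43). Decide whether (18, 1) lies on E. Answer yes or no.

no

y² = 1² ≡ 1; x³ + 39x + 16 = 6550 ≡ 14 (mod 43). 1 ≠ 14.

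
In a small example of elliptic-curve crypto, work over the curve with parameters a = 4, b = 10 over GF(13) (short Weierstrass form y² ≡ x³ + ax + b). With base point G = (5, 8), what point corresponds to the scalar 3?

Repeated addition: build up to 3G.
2G: tangent at (5, 8): λ = (3·5² + 4)/(2·8) ≡ 1/3. 3⁻¹ ≡ 9 (mod 13) since 3·9 = 27 ≡ 1, so λ ≡ 1·9 ≡ 9.
  x = λ² - 5 - 5 = 81 - 10 ≡ 6; y = λ·(5 - 6) - 8 ≡ 9. → (6, 9)
3G: (6, 9) + (5, 8). λ = (8 - 9)/(5 - 6) ≡ 12/12 mod 13. 12⁻¹ ≡ 12 (mod 13), so λ ≡ 1.
  x = λ² - 6 - 5 = 1 - 11 ≡ 3; y = λ·(6 - 3) - 9 ≡ 7. → (3, 7)

(3, 7)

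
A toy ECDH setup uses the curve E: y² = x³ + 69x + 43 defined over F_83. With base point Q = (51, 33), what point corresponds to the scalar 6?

(51, 33)

Repeated addition: build up to 6Q.
2Q: tangent at (51, 33): λ = (3·51² + 69)/(2·33) ≡ 70/66. 66⁻¹ ≡ 39 (mod 83), so λ ≡ 70·39 ≡ 74.
  x = λ² - 51 - 51 = 5476 - 102 ≡ 62; y = λ·(51 - 62) - 33 ≡ 66. → (62, 66)
3Q: (62, 66) + (51, 33). λ = (33 - 66)/(51 - 62) ≡ 50/72 mod 83. 72⁻¹ ≡ 15 (mod 83), so λ ≡ 3.
  x = λ² - 62 - 51 = 9 - 113 ≡ 62; y = λ·(62 - 62) - 66 ≡ 17. → (62, 17)
4Q: (62, 17) + (51, 33). λ = (33 - 17)/(51 - 62) ≡ 16/72 mod 83. 72⁻¹ ≡ 15 (mod 83) since 72·15 = 1080 ≡ 1, so λ ≡ 74.
  x = λ² - 62 - 51 = 5476 - 113 ≡ 51; y = λ·(62 - 51) - 17 ≡ 50. → (51, 50)
5Q: (51, 50) + (51, 33): same x and y₁ ≡ -y₂, so the sum is O.
6Q: O + (51, 33) = (51, 33) (identity).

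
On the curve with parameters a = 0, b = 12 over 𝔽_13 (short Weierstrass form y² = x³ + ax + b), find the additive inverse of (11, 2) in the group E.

-(11, 2) = (11, -2 mod 13) = (11, 11).

(11, 11)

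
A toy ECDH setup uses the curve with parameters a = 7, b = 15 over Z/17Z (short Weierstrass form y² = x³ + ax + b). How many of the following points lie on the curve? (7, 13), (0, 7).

(7, 13): 13² ≡ 16, rhs ≡ 16 → on.
(0, 7): 7² ≡ 15, rhs ≡ 15 → on.

2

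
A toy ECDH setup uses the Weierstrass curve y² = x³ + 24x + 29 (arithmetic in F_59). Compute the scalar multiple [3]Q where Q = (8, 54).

(25, 18)

Repeated addition: build up to 3Q.
2Q: tangent at (8, 54): λ = (3·8² + 24)/(2·54) ≡ 39/49. 49⁻¹ ≡ 53 (mod 59) since 49·53 = 2597 ≡ 1, so λ ≡ 39·53 ≡ 2.
  x = λ² - 8 - 8 = 4 - 16 ≡ 47; y = λ·(8 - 47) - 54 ≡ 45. → (47, 45)
3Q: (47, 45) + (8, 54). λ = (54 - 45)/(8 - 47) ≡ 9/20 mod 59. 20⁻¹ ≡ 3 (mod 59) since 20·3 = 60 ≡ 1, so λ ≡ 27.
  x = λ² - 47 - 8 = 729 - 55 ≡ 25; y = λ·(47 - 25) - 45 ≡ 18. → (25, 18)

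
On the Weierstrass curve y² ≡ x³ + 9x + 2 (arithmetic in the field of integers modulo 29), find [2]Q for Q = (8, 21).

(18, 14)

tangent at (8, 21): λ = (3·8² + 9)/(2·21) ≡ 27/13. 13⁻¹ ≡ 9 (mod 29), so λ ≡ 27·9 ≡ 11.
  x = λ² - 8 - 8 = 121 - 16 ≡ 18; y = λ·(8 - 18) - 21 ≡ 14. → (18, 14)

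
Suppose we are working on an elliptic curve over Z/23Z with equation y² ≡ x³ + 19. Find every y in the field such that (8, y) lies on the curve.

5, 18

x³ + 0x + 19 = 531 ≡ 2 (mod 23).
Square roots of 2 mod 23: 5 and 18 (since 5² = 25 ≡ 2).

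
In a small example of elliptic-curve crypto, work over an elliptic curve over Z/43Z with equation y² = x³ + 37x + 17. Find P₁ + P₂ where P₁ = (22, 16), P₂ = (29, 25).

(22, 16) + (29, 25). λ = (25 - 16)/(29 - 22) ≡ 9/7 mod 43. 7⁻¹ ≡ 37 (mod 43), so λ ≡ 32.
  x = λ² - 22 - 29 = 1024 - 51 ≡ 27; y = λ·(22 - 27) - 16 ≡ 39. → (27, 39)

(27, 39)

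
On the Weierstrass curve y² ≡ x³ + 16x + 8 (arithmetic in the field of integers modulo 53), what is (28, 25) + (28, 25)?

(35, 6)

tangent at (28, 25): λ = (3·28² + 16)/(2·25) ≡ 36/50. 50⁻¹ ≡ 35 (mod 53) since 50·35 = 1750 ≡ 1, so λ ≡ 36·35 ≡ 41.
  x = λ² - 28 - 28 = 1681 - 56 ≡ 35; y = λ·(28 - 35) - 25 ≡ 6. → (35, 6)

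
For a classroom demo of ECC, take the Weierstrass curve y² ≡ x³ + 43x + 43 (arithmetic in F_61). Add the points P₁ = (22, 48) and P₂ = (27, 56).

(17, 21)

(22, 48) + (27, 56). λ = (56 - 48)/(27 - 22) ≡ 8/5 mod 61. 5⁻¹ ≡ 49 (mod 61), so λ ≡ 26.
  x = λ² - 22 - 27 = 676 - 49 ≡ 17; y = λ·(22 - 17) - 48 ≡ 21. → (17, 21)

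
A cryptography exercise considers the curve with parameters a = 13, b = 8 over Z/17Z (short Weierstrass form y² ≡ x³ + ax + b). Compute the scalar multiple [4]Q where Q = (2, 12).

(6, 8)

Double-and-add on 4 = (100)₂. Start with Q = (2, 12) for the leading 1-bit.
double: tangent at (2, 12): λ = (3·2² + 13)/(2·12) ≡ 8/7. 7⁻¹ ≡ 5 (mod 17), so λ ≡ 8·5 ≡ 6.
  x = λ² - 2 - 2 = 36 - 4 ≡ 15; y = λ·(2 - 15) - 12 ≡ 12. → (15, 12)
double: tangent at (15, 12): λ = (3·15² + 13)/(2·12) ≡ 8/7. 7⁻¹ ≡ 5 (mod 17) since 7·5 = 35 ≡ 1, so λ ≡ 8·5 ≡ 6.
  x = λ² - 15 - 15 = 36 - 30 ≡ 6; y = λ·(15 - 6) - 12 ≡ 8. → (6, 8)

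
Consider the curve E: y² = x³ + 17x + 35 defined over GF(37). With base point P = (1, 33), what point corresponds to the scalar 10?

Repeated addition: build up to 10P.
2P: tangent at (1, 33): λ = (3·1² + 17)/(2·33) ≡ 20/29. 29⁻¹ ≡ 23 (mod 37) since 29·23 = 667 ≡ 1, so λ ≡ 20·23 ≡ 16.
  x = λ² - 1 - 1 = 256 - 2 ≡ 32; y = λ·(1 - 32) - 33 ≡ 26. → (32, 26)
3P: (32, 26) + (1, 33). λ = (33 - 26)/(1 - 32) ≡ 7/6 mod 37. 6⁻¹ ≡ 31 (mod 37), so λ ≡ 32.
  x = λ² - 32 - 1 = 1024 - 33 ≡ 29; y = λ·(32 - 29) - 26 ≡ 33. → (29, 33)
4P: (29, 33) + (1, 33). λ = (33 - 33)/(1 - 29) ≡ 0/9 mod 37. 9⁻¹ ≡ 33 (mod 37) since 9·33 = 297 ≡ 1, so λ ≡ 0.
  x = λ² - 29 - 1 = 0 - 30 ≡ 7; y = λ·(29 - 7) - 33 ≡ 4. → (7, 4)
5P: (7, 4) + (1, 33). λ = (33 - 4)/(1 - 7) ≡ 29/31 mod 37. 31⁻¹ ≡ 6 (mod 37), so λ ≡ 26.
  x = λ² - 7 - 1 = 676 - 8 ≡ 2; y = λ·(7 - 2) - 4 ≡ 15. → (2, 15)
6P: (2, 15) + (1, 33). λ = (33 - 15)/(1 - 2) ≡ 18/36 mod 37. 36⁻¹ ≡ 36 (mod 37), so λ ≡ 19.
  x = λ² - 2 - 1 = 361 - 3 ≡ 25; y = λ·(2 - 25) - 15 ≡ 29. → (25, 29)
7P: (25, 29) + (1, 33). λ = (33 - 29)/(1 - 25) ≡ 4/13 mod 37. 13⁻¹ ≡ 20 (mod 37) since 13·20 = 260 ≡ 1, so λ ≡ 6.
  x = λ² - 25 - 1 = 36 - 26 ≡ 10; y = λ·(25 - 10) - 29 ≡ 24. → (10, 24)
8P: (10, 24) + (1, 33). λ = (33 - 24)/(1 - 10) ≡ 9/28 mod 37. 28⁻¹ ≡ 4 (mod 37), so λ ≡ 36.
  x = λ² - 10 - 1 = 1296 - 11 ≡ 27; y = λ·(10 - 27) - 24 ≡ 30. → (27, 30)
9P: (27, 30) + (1, 33). λ = (33 - 30)/(1 - 27) ≡ 3/11 mod 37. 11⁻¹ ≡ 27 (mod 37), so λ ≡ 7.
  x = λ² - 27 - 1 = 49 - 28 ≡ 21; y = λ·(27 - 21) - 30 ≡ 12. → (21, 12)
10P: (21, 12) + (1, 33). λ = (33 - 12)/(1 - 21) ≡ 21/17 mod 37. 17⁻¹ ≡ 24 (mod 37) since 17·24 = 408 ≡ 1, so λ ≡ 23.
  x = λ² - 21 - 1 = 529 - 22 ≡ 26; y = λ·(21 - 26) - 12 ≡ 21. → (26, 21)

(26, 21)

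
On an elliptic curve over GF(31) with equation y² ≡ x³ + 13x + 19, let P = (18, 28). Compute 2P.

(11, 6)

tangent at (18, 28): λ = (3·18² + 13)/(2·28) ≡ 24/25. 25⁻¹ ≡ 5 (mod 31), so λ ≡ 24·5 ≡ 27.
  x = λ² - 18 - 18 = 729 - 36 ≡ 11; y = λ·(18 - 11) - 28 ≡ 6. → (11, 6)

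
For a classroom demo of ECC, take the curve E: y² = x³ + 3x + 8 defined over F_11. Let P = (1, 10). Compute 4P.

Repeated addition: build up to 4P.
2P: tangent at (1, 10): λ = (3·1² + 3)/(2·10) ≡ 6/9. 9⁻¹ ≡ 5 (mod 11), so λ ≡ 6·5 ≡ 8.
  x = λ² - 1 - 1 = 64 - 2 ≡ 7; y = λ·(1 - 7) - 10 ≡ 8. → (7, 8)
3P: (7, 8) + (1, 10). λ = (10 - 8)/(1 - 7) ≡ 2/5 mod 11. 5⁻¹ ≡ 9 (mod 11) since 5·9 = 45 ≡ 1, so λ ≡ 7.
  x = λ² - 7 - 1 = 49 - 8 ≡ 8; y = λ·(7 - 8) - 8 ≡ 7. → (8, 7)
4P: (8, 7) + (1, 10). λ = (10 - 7)/(1 - 8) ≡ 3/4 mod 11. 4⁻¹ ≡ 3 (mod 11) since 4·3 = 12 ≡ 1, so λ ≡ 9.
  x = λ² - 8 - 1 = 81 - 9 ≡ 6; y = λ·(8 - 6) - 7 ≡ 0. → (6, 0)

(6, 0)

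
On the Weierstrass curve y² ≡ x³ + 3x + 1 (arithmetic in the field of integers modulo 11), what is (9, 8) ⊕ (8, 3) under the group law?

(8, 8)

(9, 8) + (8, 3). λ = (3 - 8)/(8 - 9) ≡ 6/10 mod 11. 10⁻¹ ≡ 10 (mod 11), so λ ≡ 5.
  x = λ² - 9 - 8 = 25 - 17 ≡ 8; y = λ·(9 - 8) - 8 ≡ 8. → (8, 8)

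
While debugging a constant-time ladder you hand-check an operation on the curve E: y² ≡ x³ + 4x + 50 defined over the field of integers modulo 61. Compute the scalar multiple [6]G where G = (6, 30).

Double-and-add on 6 = (110)₂. Start with G = (6, 30) for the leading 1-bit.
double: tangent at (6, 30): λ = (3·6² + 4)/(2·30) ≡ 51/60. 60⁻¹ ≡ 60 (mod 61), so λ ≡ 51·60 ≡ 10.
  x = λ² - 6 - 6 = 100 - 12 ≡ 27; y = λ·(6 - 27) - 30 ≡ 4. → (27, 4)
add G: (27, 4) + (6, 30). λ = (30 - 4)/(6 - 27) ≡ 26/40 mod 61. 40⁻¹ ≡ 29 (mod 61) since 40·29 = 1160 ≡ 1, so λ ≡ 22.
  x = λ² - 27 - 6 = 484 - 33 ≡ 24; y = λ·(27 - 24) - 4 ≡ 1. → (24, 1)
double: tangent at (24, 1): λ = (3·24² + 4)/(2·1) ≡ 24/2. 2⁻¹ ≡ 31 (mod 61), so λ ≡ 24·31 ≡ 12.
  x = λ² - 24 - 24 = 144 - 48 ≡ 35; y = λ·(24 - 35) - 1 ≡ 50. → (35, 50)

(35, 50)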